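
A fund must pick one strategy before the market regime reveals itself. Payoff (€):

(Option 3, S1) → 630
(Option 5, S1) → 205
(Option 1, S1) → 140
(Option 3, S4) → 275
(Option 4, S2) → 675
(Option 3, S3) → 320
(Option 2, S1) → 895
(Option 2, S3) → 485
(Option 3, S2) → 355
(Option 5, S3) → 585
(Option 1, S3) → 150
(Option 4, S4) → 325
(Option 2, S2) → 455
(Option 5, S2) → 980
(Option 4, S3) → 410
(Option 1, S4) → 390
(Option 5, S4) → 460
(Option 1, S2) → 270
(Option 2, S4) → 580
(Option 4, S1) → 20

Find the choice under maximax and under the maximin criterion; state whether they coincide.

Row maxima: Option 1=390, Option 2=895, Option 3=630, Option 4=675, Option 5=980
Best best-case = 980 → Option 5.
Row minima: Option 1=140, Option 2=455, Option 3=275, Option 4=20, Option 5=205
Best worst-case = 455 → Option 2.

maximax → Option 5; maximin → Option 2 (disagree)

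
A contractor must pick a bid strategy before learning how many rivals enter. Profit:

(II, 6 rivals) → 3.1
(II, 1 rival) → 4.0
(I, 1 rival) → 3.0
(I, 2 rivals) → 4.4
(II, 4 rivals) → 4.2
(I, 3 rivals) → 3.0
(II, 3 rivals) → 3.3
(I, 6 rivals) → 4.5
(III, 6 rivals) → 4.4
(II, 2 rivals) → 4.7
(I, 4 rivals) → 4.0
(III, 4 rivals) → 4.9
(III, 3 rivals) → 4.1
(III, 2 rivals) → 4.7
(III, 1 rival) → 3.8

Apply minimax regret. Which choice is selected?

Column bests: 1 rival=4.0, 2 rivals=4.7, 3 rivals=4.1, 4 rivals=4.9, 6 rivals=4.5.
I regrets: 1.0, 0.3, 1.1, 0.9, 0.0 → max 1.1
II regrets: 0.0, 0.0, 0.8, 0.7, 1.4 → max 1.4
III regrets: 0.2, 0.0, 0.0, 0.0, 0.1 → max 0.2
Smallest max regret = 0.2 → III.

III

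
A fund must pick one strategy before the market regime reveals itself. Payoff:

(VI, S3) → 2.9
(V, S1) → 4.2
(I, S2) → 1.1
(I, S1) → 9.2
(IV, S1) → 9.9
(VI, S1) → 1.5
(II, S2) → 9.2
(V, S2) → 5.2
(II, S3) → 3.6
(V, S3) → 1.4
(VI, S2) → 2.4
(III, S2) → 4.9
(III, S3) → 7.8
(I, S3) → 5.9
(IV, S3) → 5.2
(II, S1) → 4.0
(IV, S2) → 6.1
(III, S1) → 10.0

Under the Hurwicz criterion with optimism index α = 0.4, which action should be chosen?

IV

I: 0.4·9.2 + 0.6·1.1 = 4.34
II: 0.4·9.2 + 0.6·3.6 = 5.84
III: 0.4·10.0 + 0.6·4.9 = 6.94
IV: 0.4·9.9 + 0.6·5.2 = 7.08
V: 0.4·5.2 + 0.6·1.4 = 2.92
VI: 0.4·2.9 + 0.6·1.5 = 2.06
Highest Hurwicz score = 7.08 → IV.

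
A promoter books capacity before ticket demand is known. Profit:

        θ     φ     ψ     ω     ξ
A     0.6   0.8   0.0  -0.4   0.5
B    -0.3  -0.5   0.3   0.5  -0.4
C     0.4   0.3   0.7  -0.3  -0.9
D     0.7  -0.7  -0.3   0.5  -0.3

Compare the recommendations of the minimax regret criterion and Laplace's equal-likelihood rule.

Column bests: θ=0.7, φ=0.8, ψ=0.7, ω=0.5, ξ=0.5.
A regrets: 0.1, 0.0, 0.7, 0.9, 0.0 → max 0.9
B regrets: 1.0, 1.3, 0.4, 0.0, 0.9 → max 1.3
C regrets: 0.3, 0.5, 0.0, 0.8, 1.4 → max 1.4
D regrets: 0.0, 1.5, 1.0, 0.0, 0.8 → max 1.5
Smallest max regret = 0.9 → A.
Row averages: A=0.3, B=-0.08, C=0.04, D=-0.02
Highest average = 0.3 → A.

minimax regret → A; laplace → A (agree)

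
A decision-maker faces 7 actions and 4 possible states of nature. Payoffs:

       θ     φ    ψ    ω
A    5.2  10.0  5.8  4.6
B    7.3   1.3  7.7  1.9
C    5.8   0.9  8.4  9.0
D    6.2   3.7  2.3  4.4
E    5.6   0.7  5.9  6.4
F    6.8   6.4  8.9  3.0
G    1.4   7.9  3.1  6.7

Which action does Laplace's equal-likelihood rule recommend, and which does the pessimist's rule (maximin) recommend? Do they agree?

laplace → A; maximin → A (agree)

Row averages: A=6.4, B=4.55, C=6.025, D=4.15, E=4.65, F=6.275, G=4.775
Highest average = 6.4 → A.
Row minima: A=4.6, B=1.3, C=0.9, D=2.3, E=0.7, F=3.0, G=1.4
Best worst-case = 4.6 → A.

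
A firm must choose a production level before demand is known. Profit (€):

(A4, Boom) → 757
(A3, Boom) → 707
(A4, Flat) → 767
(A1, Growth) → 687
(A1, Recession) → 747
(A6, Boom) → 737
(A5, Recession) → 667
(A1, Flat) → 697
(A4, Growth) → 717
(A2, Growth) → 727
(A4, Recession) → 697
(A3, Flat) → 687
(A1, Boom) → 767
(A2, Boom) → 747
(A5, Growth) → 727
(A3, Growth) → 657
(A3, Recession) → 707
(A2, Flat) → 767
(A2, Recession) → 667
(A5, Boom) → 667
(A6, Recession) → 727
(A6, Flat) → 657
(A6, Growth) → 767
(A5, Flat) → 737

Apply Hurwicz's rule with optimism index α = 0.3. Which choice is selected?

A4

A1: 0.3·767 + 0.7·687 = 711
A2: 0.3·767 + 0.7·667 = 697
A3: 0.3·707 + 0.7·657 = 672
A4: 0.3·767 + 0.7·697 = 718
A5: 0.3·737 + 0.7·667 = 688
A6: 0.3·767 + 0.7·657 = 690
Highest Hurwicz score = 718 → A4.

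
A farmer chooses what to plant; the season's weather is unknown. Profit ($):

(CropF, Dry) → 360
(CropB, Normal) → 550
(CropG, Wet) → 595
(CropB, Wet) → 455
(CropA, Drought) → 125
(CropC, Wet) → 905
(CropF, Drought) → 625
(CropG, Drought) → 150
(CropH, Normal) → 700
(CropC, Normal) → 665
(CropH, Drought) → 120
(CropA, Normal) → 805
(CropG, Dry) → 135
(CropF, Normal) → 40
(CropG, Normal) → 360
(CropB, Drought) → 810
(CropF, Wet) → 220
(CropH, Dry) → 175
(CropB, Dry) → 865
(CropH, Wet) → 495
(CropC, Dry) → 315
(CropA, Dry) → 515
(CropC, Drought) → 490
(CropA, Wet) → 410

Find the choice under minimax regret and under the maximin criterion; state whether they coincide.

Column bests: Drought=810, Dry=865, Normal=805, Wet=905.
CropH regrets: 690, 690, 105, 410 → max 690
CropF regrets: 185, 505, 765, 685 → max 765
CropG regrets: 660, 730, 445, 310 → max 730
CropA regrets: 685, 350, 0, 495 → max 685
CropC regrets: 320, 550, 140, 0 → max 550
CropB regrets: 0, 0, 255, 450 → max 450
Smallest max regret = 450 → CropB.
Row minima: CropH=120, CropF=40, CropG=135, CropA=125, CropC=315, CropB=455
Best worst-case = 455 → CropB.

minimax regret → CropB; maximin → CropB (agree)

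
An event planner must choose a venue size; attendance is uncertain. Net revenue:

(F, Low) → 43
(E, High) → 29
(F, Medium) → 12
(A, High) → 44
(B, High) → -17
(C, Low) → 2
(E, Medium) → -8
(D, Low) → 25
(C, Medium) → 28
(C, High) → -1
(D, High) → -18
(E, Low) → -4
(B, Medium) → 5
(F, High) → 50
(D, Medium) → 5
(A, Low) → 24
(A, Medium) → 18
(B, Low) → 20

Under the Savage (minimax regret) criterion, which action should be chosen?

Column bests: Low=43, Medium=28, High=50.
A regrets: 19, 10, 6 → max 19
B regrets: 23, 23, 67 → max 67
C regrets: 41, 0, 51 → max 51
D regrets: 18, 23, 68 → max 68
E regrets: 47, 36, 21 → max 47
F regrets: 0, 16, 0 → max 16
Smallest max regret = 16 → F.

F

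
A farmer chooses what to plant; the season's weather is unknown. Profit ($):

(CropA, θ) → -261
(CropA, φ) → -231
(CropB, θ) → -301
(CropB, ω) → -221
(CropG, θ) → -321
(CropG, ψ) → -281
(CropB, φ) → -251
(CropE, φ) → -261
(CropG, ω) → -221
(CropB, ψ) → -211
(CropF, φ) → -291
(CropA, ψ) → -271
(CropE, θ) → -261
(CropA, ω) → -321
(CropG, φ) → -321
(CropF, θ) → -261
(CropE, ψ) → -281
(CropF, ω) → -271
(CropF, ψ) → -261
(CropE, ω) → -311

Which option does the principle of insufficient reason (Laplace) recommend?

Row averages: CropB=-246, CropG=-286, CropF=-271, CropE=-278.5, CropA=-271
Highest average = -246 → CropB.

CropB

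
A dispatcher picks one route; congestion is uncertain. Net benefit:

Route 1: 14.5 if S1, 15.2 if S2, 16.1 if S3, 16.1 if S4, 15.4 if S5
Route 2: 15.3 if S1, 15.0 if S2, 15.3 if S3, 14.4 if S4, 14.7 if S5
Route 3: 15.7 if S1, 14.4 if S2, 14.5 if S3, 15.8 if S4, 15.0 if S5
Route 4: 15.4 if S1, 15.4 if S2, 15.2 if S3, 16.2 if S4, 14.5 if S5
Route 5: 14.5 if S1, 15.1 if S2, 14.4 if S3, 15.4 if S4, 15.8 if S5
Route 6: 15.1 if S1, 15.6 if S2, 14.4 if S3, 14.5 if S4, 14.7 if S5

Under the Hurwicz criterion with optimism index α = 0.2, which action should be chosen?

Route 4

Route 1: 0.2·16.1 + 0.8·14.5 = 14.82
Route 2: 0.2·15.3 + 0.8·14.4 = 14.58
Route 3: 0.2·15.8 + 0.8·14.4 = 14.68
Route 4: 0.2·16.2 + 0.8·14.5 = 14.84
Route 5: 0.2·15.8 + 0.8·14.4 = 14.68
Route 6: 0.2·15.6 + 0.8·14.4 = 14.64
Highest Hurwicz score = 14.84 → Route 4.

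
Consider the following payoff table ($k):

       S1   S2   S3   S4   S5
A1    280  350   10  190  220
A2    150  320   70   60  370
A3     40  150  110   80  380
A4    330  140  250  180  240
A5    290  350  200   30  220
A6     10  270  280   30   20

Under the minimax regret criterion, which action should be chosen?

Column bests: S1=330, S2=350, S3=280, S4=190, S5=380.
A1 regrets: 50, 0, 270, 0, 160 → max 270
A2 regrets: 180, 30, 210, 130, 10 → max 210
A3 regrets: 290, 200, 170, 110, 0 → max 290
A4 regrets: 0, 210, 30, 10, 140 → max 210
A5 regrets: 40, 0, 80, 160, 160 → max 160
A6 regrets: 320, 80, 0, 160, 360 → max 360
Smallest max regret = 160 → A5.

A5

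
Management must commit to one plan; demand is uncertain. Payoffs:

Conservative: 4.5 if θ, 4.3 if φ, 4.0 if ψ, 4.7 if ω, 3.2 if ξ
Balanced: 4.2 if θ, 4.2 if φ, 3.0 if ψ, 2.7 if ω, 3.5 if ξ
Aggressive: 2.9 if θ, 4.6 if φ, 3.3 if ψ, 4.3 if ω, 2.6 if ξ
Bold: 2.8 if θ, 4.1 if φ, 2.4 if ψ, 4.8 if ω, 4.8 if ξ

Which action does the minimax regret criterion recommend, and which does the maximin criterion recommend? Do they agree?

minimax regret → Conservative; maximin → Conservative (agree)

Column bests: θ=4.5, φ=4.6, ψ=4.0, ω=4.8, ξ=4.8.
Conservative regrets: 0.0, 0.3, 0.0, 0.1, 1.6 → max 1.6
Balanced regrets: 0.3, 0.4, 1.0, 2.1, 1.3 → max 2.1
Aggressive regrets: 1.6, 0.0, 0.7, 0.5, 2.2 → max 2.2
Bold regrets: 1.7, 0.5, 1.6, 0.0, 0.0 → max 1.7
Smallest max regret = 1.6 → Conservative.
Row minima: Conservative=3.2, Balanced=2.7, Aggressive=2.6, Bold=2.4
Best worst-case = 3.2 → Conservative.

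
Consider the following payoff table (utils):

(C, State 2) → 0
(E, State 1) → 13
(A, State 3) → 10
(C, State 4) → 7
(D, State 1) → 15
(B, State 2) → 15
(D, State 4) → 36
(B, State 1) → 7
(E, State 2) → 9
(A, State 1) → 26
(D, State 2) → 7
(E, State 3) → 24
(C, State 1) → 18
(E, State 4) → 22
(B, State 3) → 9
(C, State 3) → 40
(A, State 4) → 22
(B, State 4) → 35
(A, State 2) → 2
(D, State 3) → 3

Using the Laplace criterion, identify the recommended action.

E

Row averages: A=15, B=16.5, C=16.25, D=15.25, E=17
Highest average = 17 → E.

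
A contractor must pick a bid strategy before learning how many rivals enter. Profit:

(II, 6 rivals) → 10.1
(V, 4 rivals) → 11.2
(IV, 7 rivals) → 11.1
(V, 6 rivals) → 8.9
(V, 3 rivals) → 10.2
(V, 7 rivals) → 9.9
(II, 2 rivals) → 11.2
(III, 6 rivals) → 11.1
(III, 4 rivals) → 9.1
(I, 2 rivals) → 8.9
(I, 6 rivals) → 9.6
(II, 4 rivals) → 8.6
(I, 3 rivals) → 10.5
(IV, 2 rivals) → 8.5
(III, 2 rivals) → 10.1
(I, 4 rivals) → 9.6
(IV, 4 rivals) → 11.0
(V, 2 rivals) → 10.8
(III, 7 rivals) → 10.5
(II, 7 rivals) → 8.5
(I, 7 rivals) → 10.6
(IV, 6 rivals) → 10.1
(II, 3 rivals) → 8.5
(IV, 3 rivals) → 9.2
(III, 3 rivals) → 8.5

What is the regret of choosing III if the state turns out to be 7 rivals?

0.6

Best payoff under 7 rivals is 11.1.
Regret = 11.1 − 10.5 = 0.6.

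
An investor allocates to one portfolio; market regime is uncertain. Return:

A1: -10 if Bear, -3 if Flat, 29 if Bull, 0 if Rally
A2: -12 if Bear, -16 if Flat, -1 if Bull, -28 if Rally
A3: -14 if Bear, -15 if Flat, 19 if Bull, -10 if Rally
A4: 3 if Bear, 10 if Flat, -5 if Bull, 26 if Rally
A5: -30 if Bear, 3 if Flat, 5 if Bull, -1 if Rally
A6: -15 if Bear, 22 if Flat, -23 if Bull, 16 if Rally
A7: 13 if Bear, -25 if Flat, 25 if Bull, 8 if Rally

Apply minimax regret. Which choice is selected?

A1

Column bests: Bear=13, Flat=22, Bull=29, Rally=26.
A1 regrets: 23, 25, 0, 26 → max 26
A2 regrets: 25, 38, 30, 54 → max 54
A3 regrets: 27, 37, 10, 36 → max 37
A4 regrets: 10, 12, 34, 0 → max 34
A5 regrets: 43, 19, 24, 27 → max 43
A6 regrets: 28, 0, 52, 10 → max 52
A7 regrets: 0, 47, 4, 18 → max 47
Smallest max regret = 26 → A1.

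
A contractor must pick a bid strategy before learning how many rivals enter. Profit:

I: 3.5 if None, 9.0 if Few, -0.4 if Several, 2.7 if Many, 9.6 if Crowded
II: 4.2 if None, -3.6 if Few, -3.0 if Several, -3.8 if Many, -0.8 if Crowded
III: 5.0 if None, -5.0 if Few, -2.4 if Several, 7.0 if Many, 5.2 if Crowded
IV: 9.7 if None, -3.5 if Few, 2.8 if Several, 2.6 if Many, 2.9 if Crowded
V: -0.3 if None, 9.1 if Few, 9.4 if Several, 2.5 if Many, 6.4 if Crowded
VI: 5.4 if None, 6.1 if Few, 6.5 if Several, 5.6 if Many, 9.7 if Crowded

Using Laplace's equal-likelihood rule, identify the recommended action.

VI

Row averages: I=4.88, II=-1.4, III=1.96, IV=2.9, V=5.42, VI=6.66
Highest average = 6.66 → VI.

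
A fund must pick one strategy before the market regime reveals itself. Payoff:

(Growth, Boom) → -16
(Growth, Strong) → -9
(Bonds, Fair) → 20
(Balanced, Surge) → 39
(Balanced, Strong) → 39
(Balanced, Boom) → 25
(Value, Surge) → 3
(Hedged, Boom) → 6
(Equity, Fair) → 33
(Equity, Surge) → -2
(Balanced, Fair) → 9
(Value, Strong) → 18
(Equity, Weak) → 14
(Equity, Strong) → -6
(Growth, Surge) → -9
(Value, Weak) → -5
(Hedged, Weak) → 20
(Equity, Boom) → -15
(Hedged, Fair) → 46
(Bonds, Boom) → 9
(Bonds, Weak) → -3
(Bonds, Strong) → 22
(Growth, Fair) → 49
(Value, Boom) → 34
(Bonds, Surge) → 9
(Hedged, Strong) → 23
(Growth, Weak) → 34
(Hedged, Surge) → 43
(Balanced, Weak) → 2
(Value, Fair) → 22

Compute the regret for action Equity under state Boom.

Best payoff under Boom is 34.
Regret = 34 − (-15) = 49.

49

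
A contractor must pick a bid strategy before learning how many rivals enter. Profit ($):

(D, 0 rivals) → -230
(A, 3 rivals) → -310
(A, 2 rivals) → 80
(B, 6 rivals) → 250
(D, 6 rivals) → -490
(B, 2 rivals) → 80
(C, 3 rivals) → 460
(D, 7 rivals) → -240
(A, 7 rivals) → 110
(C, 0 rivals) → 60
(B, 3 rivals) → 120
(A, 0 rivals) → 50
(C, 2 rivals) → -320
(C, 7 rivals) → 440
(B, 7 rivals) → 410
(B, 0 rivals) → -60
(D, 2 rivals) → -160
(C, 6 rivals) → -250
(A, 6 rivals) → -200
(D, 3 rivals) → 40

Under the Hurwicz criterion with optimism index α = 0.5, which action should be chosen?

A: 0.5·110 + 0.5·(-310) = -100
B: 0.5·410 + 0.5·(-60) = 175
C: 0.5·460 + 0.5·(-320) = 70
D: 0.5·40 + 0.5·(-490) = -225
Highest Hurwicz score = 175 → B.

B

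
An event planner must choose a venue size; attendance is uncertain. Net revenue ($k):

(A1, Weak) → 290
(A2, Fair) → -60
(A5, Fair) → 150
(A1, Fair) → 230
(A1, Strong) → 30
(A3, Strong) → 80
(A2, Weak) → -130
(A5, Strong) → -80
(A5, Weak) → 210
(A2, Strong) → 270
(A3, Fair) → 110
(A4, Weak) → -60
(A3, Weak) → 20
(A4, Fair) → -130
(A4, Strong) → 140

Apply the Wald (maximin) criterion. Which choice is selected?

A1

Row minima: A1=30, A2=-130, A3=20, A4=-130, A5=-80
Best worst-case = 30 → A1.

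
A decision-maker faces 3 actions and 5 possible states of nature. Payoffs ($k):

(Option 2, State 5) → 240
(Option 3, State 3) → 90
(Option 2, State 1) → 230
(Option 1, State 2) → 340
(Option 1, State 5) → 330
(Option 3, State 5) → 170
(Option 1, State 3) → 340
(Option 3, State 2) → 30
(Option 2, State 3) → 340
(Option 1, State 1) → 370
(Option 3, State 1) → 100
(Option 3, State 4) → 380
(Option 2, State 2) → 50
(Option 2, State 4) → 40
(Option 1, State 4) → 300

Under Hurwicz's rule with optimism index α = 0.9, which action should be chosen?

Option 1: 0.9·370 + 0.1·300 = 363
Option 2: 0.9·340 + 0.1·40 = 310
Option 3: 0.9·380 + 0.1·30 = 345
Highest Hurwicz score = 363 → Option 1.

Option 1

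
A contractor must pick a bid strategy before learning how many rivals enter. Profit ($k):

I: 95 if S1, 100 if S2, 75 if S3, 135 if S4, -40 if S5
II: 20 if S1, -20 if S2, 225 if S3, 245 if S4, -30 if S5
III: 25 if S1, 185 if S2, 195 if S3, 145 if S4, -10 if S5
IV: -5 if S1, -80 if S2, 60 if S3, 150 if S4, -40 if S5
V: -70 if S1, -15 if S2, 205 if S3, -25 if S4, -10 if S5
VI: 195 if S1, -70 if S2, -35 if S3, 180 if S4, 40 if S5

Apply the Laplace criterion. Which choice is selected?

Row averages: I=73, II=88, III=108, IV=17, V=17, VI=62
Highest average = 108 → III.

III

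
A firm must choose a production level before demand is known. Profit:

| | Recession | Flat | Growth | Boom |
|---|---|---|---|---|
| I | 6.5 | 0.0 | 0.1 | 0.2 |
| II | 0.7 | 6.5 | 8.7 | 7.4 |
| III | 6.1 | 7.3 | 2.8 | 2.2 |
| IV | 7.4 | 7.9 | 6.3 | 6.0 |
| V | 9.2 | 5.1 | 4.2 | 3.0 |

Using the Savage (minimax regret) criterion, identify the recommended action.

Column bests: Recession=9.2, Flat=7.9, Growth=8.7, Boom=7.4.
I regrets: 2.7, 7.9, 8.6, 7.2 → max 8.6
II regrets: 8.5, 1.4, 0.0, 0.0 → max 8.5
III regrets: 3.1, 0.6, 5.9, 5.2 → max 5.9
IV regrets: 1.8, 0.0, 2.4, 1.4 → max 2.4
V regrets: 0.0, 2.8, 4.5, 4.4 → max 4.5
Smallest max regret = 2.4 → IV.

IV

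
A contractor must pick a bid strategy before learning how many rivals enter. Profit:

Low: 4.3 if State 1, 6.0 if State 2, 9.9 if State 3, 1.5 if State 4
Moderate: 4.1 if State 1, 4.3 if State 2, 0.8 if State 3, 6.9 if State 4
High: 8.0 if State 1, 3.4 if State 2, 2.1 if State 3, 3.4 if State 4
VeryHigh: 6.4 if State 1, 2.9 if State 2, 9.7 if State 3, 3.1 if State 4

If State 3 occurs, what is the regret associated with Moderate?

Best payoff under State 3 is 9.9.
Regret = 9.9 − 0.8 = 9.1.

9.1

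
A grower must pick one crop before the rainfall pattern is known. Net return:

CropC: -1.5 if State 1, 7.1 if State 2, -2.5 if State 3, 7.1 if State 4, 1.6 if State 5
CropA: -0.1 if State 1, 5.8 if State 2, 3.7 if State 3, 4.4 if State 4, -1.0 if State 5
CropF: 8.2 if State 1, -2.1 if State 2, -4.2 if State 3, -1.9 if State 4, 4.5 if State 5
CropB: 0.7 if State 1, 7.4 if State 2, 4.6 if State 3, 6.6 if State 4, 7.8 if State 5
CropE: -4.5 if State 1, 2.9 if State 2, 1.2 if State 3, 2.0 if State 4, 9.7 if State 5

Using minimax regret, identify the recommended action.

Column bests: State 1=8.2, State 2=7.4, State 3=4.6, State 4=7.1, State 5=9.7.
CropC regrets: 9.7, 0.3, 7.1, 0.0, 8.1 → max 9.7
CropA regrets: 8.3, 1.6, 0.9, 2.7, 10.7 → max 10.7
CropF regrets: 0.0, 9.5, 8.8, 9.0, 5.2 → max 9.5
CropB regrets: 7.5, 0.0, 0.0, 0.5, 1.9 → max 7.5
CropE regrets: 12.7, 4.5, 3.4, 5.1, 0.0 → max 12.7
Smallest max regret = 7.5 → CropB.

CropB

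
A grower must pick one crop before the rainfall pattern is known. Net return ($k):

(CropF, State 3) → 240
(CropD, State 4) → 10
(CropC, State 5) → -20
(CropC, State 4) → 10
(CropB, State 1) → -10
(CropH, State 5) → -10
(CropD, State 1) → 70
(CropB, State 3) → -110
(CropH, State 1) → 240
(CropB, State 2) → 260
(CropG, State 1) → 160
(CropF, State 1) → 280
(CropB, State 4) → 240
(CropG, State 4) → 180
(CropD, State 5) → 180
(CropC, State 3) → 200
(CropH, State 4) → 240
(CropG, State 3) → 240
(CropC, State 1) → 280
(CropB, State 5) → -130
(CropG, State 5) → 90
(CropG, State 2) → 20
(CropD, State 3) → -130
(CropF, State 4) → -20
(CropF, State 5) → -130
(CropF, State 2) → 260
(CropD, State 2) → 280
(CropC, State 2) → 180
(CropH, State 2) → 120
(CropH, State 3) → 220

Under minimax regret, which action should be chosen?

CropH

Column bests: State 1=280, State 2=280, State 3=240, State 4=240, State 5=180.
CropF regrets: 0, 20, 0, 260, 310 → max 310
CropH regrets: 40, 160, 20, 0, 190 → max 190
CropD regrets: 210, 0, 370, 230, 0 → max 370
CropC regrets: 0, 100, 40, 230, 200 → max 230
CropB regrets: 290, 20, 350, 0, 310 → max 350
CropG regrets: 120, 260, 0, 60, 90 → max 260
Smallest max regret = 190 → CropH.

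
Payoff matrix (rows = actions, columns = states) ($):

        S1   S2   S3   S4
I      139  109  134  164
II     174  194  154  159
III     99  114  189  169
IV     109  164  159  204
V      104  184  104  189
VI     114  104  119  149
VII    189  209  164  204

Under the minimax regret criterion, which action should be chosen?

VII

Column bests: S1=189, S2=209, S3=189, S4=204.
I regrets: 50, 100, 55, 40 → max 100
II regrets: 15, 15, 35, 45 → max 45
III regrets: 90, 95, 0, 35 → max 95
IV regrets: 80, 45, 30, 0 → max 80
V regrets: 85, 25, 85, 15 → max 85
VI regrets: 75, 105, 70, 55 → max 105
VII regrets: 0, 0, 25, 0 → max 25
Smallest max regret = 25 → VII.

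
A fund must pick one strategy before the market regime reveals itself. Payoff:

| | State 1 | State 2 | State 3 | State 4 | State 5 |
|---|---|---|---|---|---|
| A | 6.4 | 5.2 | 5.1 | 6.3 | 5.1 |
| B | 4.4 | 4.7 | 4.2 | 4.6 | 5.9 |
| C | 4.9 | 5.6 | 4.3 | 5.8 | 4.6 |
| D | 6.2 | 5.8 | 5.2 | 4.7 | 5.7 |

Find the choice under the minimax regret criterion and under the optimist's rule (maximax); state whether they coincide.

Column bests: State 1=6.4, State 2=5.8, State 3=5.2, State 4=6.3, State 5=5.9.
A regrets: 0.0, 0.6, 0.1, 0.0, 0.8 → max 0.8
B regrets: 2.0, 1.1, 1.0, 1.7, 0.0 → max 2.0
C regrets: 1.5, 0.2, 0.9, 0.5, 1.3 → max 1.5
D regrets: 0.2, 0.0, 0.0, 1.6, 0.2 → max 1.6
Smallest max regret = 0.8 → A.
Row maxima: A=6.4, B=5.9, C=5.8, D=6.2
Best best-case = 6.4 → A.

minimax regret → A; maximax → A (agree)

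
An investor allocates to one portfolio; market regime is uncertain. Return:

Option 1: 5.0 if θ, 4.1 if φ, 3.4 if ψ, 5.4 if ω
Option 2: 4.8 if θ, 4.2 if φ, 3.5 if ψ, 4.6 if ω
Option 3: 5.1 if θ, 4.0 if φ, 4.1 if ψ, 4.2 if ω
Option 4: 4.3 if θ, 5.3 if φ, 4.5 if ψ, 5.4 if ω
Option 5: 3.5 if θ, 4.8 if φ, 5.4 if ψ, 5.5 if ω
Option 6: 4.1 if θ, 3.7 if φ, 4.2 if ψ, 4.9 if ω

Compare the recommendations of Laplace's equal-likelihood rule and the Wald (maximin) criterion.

Row averages: Option 1=4.475, Option 2=4.275, Option 3=4.35, Option 4=4.875, Option 5=4.8, Option 6=4.225
Highest average = 4.875 → Option 4.
Row minima: Option 1=3.4, Option 2=3.5, Option 3=4.0, Option 4=4.3, Option 5=3.5, Option 6=3.7
Best worst-case = 4.3 → Option 4.

laplace → Option 4; maximin → Option 4 (agree)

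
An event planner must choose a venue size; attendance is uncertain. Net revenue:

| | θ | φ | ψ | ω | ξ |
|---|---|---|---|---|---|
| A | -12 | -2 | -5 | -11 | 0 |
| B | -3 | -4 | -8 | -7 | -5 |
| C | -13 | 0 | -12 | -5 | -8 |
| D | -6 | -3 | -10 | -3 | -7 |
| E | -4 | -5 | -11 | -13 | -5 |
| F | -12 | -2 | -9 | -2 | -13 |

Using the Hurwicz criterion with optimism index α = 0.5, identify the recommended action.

B

A: 0.5·0 + 0.5·(-12) = -6
B: 0.5·(-3) + 0.5·(-8) = -5.5
C: 0.5·0 + 0.5·(-13) = -6.5
D: 0.5·(-3) + 0.5·(-10) = -6.5
E: 0.5·(-4) + 0.5·(-13) = -8.5
F: 0.5·(-2) + 0.5·(-13) = -7.5
Highest Hurwicz score = -5.5 → B.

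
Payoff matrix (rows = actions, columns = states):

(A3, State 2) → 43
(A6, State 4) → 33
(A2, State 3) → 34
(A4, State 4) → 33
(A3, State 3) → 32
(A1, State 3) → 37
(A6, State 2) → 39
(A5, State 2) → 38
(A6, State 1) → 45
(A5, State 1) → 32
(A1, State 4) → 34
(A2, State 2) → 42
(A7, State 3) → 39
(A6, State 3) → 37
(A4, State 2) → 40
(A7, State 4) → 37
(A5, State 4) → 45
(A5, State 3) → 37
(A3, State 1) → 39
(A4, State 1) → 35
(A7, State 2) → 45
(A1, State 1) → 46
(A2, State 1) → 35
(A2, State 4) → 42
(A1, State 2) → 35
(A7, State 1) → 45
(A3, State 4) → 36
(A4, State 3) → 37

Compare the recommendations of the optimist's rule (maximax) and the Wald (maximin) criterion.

maximax → A1; maximin → A7 (disagree)

Row maxima: A1=46, A2=42, A3=43, A4=40, A5=45, A6=45, A7=45
Best best-case = 46 → A1.
Row minima: A1=34, A2=34, A3=32, A4=33, A5=32, A6=33, A7=37
Best worst-case = 37 → A7.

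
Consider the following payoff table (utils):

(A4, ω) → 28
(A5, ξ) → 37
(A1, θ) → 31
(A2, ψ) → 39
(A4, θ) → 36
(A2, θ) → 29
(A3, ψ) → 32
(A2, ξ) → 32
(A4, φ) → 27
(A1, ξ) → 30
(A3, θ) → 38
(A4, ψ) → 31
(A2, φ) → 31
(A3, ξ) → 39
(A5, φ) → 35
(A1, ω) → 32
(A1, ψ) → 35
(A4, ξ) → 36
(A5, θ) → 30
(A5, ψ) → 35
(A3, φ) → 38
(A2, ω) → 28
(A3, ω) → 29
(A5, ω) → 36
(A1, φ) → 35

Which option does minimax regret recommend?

A3

Column bests: θ=38, φ=38, ψ=39, ω=36, ξ=39.
A1 regrets: 7, 3, 4, 4, 9 → max 9
A2 regrets: 9, 7, 0, 8, 7 → max 9
A3 regrets: 0, 0, 7, 7, 0 → max 7
A4 regrets: 2, 11, 8, 8, 3 → max 11
A5 regrets: 8, 3, 4, 0, 2 → max 8
Smallest max regret = 7 → A3.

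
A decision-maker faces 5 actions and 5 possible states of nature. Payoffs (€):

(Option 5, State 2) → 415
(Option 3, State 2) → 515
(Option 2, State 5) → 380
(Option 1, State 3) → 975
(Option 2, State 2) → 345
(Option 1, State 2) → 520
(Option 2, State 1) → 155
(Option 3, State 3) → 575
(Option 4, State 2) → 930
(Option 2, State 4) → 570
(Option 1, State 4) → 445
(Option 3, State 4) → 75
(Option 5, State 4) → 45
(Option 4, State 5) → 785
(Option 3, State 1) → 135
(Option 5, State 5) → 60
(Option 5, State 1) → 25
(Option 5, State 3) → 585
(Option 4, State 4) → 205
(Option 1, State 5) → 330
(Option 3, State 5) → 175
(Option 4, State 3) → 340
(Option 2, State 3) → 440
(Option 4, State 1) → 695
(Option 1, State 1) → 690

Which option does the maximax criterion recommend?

Row maxima: Option 1=975, Option 2=570, Option 3=575, Option 4=930, Option 5=585
Best best-case = 975 → Option 1.

Option 1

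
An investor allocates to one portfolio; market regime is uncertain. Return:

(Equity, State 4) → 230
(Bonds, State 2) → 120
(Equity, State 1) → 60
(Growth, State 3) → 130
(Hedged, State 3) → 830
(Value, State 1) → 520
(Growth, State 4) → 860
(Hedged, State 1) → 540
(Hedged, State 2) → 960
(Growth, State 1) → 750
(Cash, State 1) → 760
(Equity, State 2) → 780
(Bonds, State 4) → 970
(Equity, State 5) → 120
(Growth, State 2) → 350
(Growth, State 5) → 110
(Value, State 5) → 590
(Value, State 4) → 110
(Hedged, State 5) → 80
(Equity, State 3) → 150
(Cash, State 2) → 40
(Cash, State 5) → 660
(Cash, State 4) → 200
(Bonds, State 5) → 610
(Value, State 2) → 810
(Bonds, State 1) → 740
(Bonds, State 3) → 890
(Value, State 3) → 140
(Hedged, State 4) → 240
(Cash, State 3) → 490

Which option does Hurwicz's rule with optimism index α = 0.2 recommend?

Bonds

Bonds: 0.2·970 + 0.8·120 = 290
Growth: 0.2·860 + 0.8·110 = 260
Cash: 0.2·760 + 0.8·40 = 184
Value: 0.2·810 + 0.8·110 = 250
Equity: 0.2·780 + 0.8·60 = 204
Hedged: 0.2·960 + 0.8·80 = 256
Highest Hurwicz score = 290 → Bonds.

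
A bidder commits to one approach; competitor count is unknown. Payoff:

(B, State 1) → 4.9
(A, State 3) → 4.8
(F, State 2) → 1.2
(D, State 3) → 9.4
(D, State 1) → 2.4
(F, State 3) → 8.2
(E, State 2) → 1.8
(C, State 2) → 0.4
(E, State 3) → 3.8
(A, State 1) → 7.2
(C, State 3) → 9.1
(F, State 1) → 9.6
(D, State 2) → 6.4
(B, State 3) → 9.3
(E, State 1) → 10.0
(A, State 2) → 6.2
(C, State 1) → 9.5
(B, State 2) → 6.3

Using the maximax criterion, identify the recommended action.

E

Row maxima: A=7.2, B=9.3, C=9.5, D=9.4, E=10.0, F=9.6
Best best-case = 10.0 → E.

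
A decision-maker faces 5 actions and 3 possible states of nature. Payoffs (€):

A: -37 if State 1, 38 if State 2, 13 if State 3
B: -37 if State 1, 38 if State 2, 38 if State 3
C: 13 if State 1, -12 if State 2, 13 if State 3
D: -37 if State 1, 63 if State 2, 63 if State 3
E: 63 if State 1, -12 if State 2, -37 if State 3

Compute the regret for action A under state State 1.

100

Best payoff under State 1 is 63.
Regret = 63 − (-37) = 100.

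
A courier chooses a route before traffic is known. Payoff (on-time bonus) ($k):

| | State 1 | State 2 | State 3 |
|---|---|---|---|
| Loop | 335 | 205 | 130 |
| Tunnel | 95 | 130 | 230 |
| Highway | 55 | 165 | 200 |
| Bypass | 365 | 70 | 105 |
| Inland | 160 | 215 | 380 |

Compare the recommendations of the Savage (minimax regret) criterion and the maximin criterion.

minimax regret → Inland; maximin → Inland (agree)

Column bests: State 1=365, State 2=215, State 3=380.
Loop regrets: 30, 10, 250 → max 250
Tunnel regrets: 270, 85, 150 → max 270
Highway regrets: 310, 50, 180 → max 310
Bypass regrets: 0, 145, 275 → max 275
Inland regrets: 205, 0, 0 → max 205
Smallest max regret = 205 → Inland.
Row minima: Loop=130, Tunnel=95, Highway=55, Bypass=70, Inland=160
Best worst-case = 160 → Inland.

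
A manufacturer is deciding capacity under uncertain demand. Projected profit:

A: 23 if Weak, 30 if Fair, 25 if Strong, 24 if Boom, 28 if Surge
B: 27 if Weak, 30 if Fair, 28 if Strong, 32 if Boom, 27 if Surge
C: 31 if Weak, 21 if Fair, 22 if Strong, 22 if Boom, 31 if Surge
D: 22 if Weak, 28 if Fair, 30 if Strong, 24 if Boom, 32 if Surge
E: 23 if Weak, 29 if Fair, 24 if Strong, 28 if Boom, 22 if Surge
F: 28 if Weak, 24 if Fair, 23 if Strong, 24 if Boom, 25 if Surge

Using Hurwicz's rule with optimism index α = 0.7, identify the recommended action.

A: 0.7·30 + 0.3·23 = 27.9
B: 0.7·32 + 0.3·27 = 30.5
C: 0.7·31 + 0.3·21 = 28
D: 0.7·32 + 0.3·22 = 29
E: 0.7·29 + 0.3·22 = 26.9
F: 0.7·28 + 0.3·23 = 26.5
Highest Hurwicz score = 30.5 → B.

B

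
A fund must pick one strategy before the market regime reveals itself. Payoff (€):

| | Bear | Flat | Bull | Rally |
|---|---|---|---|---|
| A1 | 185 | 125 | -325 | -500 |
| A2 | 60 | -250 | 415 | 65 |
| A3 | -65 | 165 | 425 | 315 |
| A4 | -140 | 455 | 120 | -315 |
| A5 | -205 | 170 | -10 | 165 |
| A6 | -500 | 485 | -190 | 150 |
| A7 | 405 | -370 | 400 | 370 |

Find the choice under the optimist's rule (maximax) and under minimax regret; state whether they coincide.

maximax → A6; minimax regret → A3 (disagree)

Row maxima: A1=185, A2=415, A3=425, A4=455, A5=170, A6=485, A7=405
Best best-case = 485 → A6.
Column bests: Bear=405, Flat=485, Bull=425, Rally=370.
A1 regrets: 220, 360, 750, 870 → max 870
A2 regrets: 345, 735, 10, 305 → max 735
A3 regrets: 470, 320, 0, 55 → max 470
A4 regrets: 545, 30, 305, 685 → max 685
A5 regrets: 610, 315, 435, 205 → max 610
A6 regrets: 905, 0, 615, 220 → max 905
A7 regrets: 0, 855, 25, 0 → max 855
Smallest max regret = 470 → A3.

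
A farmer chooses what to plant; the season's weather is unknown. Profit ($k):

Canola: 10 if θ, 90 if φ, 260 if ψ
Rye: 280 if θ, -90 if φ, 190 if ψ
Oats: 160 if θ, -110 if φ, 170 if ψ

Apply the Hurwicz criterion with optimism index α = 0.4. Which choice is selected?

Canola: 0.4·260 + 0.6·10 = 110
Rye: 0.4·280 + 0.6·(-90) = 58
Oats: 0.4·170 + 0.6·(-110) = 2
Highest Hurwicz score = 110 → Canola.

Canola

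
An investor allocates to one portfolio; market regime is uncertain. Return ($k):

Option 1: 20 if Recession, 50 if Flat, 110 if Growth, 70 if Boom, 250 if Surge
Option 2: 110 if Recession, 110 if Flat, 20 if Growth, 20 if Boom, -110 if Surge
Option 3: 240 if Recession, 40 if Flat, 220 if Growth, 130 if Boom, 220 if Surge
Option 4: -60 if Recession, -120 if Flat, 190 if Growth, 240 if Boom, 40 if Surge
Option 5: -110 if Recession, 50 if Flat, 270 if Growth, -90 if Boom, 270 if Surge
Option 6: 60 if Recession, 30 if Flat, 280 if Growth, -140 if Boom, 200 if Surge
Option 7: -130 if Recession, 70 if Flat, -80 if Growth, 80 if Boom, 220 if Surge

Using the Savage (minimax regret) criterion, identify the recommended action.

Option 3

Column bests: Recession=240, Flat=110, Growth=280, Boom=240, Surge=270.
Option 1 regrets: 220, 60, 170, 170, 20 → max 220
Option 2 regrets: 130, 0, 260, 220, 380 → max 380
Option 3 regrets: 0, 70, 60, 110, 50 → max 110
Option 4 regrets: 300, 230, 90, 0, 230 → max 300
Option 5 regrets: 350, 60, 10, 330, 0 → max 350
Option 6 regrets: 180, 80, 0, 380, 70 → max 380
Option 7 regrets: 370, 40, 360, 160, 50 → max 370
Smallest max regret = 110 → Option 3.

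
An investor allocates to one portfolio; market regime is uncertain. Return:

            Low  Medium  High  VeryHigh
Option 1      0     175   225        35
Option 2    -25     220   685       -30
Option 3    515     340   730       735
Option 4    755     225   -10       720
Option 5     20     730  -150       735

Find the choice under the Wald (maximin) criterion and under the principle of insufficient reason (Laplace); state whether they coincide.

maximin → Option 3; laplace → Option 3 (agree)

Row minima: Option 1=0, Option 2=-30, Option 3=340, Option 4=-10, Option 5=-150
Best worst-case = 340 → Option 3.
Row averages: Option 1=108.75, Option 2=212.5, Option 3=580, Option 4=422.5, Option 5=333.75
Highest average = 580 → Option 3.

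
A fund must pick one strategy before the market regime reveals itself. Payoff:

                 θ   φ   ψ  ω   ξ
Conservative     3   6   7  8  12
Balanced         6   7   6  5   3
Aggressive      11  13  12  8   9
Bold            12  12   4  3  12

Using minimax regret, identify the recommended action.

Column bests: θ=12, φ=13, ψ=12, ω=8, ξ=12.
Conservative regrets: 9, 7, 5, 0, 0 → max 9
Balanced regrets: 6, 6, 6, 3, 9 → max 9
Aggressive regrets: 1, 0, 0, 0, 3 → max 3
Bold regrets: 0, 1, 8, 5, 0 → max 8
Smallest max regret = 3 → Aggressive.

Aggressive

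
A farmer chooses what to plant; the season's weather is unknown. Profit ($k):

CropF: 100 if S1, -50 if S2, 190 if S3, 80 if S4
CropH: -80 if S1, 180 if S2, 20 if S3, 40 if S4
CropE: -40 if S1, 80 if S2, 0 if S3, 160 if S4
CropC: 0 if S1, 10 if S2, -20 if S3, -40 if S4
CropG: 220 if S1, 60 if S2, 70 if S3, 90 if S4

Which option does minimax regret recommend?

CropG

Column bests: S1=220, S2=180, S3=190, S4=160.
CropF regrets: 120, 230, 0, 80 → max 230
CropH regrets: 300, 0, 170, 120 → max 300
CropE regrets: 260, 100, 190, 0 → max 260
CropC regrets: 220, 170, 210, 200 → max 220
CropG regrets: 0, 120, 120, 70 → max 120
Smallest max regret = 120 → CropG.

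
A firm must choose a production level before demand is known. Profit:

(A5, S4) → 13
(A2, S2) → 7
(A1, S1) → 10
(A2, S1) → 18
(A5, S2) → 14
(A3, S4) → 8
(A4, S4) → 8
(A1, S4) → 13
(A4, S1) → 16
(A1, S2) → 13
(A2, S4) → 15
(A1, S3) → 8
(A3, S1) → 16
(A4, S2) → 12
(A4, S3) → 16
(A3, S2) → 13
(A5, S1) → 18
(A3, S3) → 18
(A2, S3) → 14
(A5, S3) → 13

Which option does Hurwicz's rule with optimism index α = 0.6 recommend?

A1: 0.6·13 + 0.4·8 = 11
A2: 0.6·18 + 0.4·7 = 13.6
A3: 0.6·18 + 0.4·8 = 14
A4: 0.6·16 + 0.4·8 = 12.8
A5: 0.6·18 + 0.4·13 = 16
Highest Hurwicz score = 16 → A5.

A5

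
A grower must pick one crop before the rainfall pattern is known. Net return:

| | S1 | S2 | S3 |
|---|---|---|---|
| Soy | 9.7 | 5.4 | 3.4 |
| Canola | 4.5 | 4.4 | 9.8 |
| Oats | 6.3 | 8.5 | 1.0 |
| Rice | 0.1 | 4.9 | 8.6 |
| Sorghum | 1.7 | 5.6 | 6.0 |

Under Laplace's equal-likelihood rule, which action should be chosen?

Row averages: Soy=37/6, Canola=187/30, Oats=79/15, Rice=68/15, Sorghum=133/30
Highest average = 187/30 → Canola.

Canola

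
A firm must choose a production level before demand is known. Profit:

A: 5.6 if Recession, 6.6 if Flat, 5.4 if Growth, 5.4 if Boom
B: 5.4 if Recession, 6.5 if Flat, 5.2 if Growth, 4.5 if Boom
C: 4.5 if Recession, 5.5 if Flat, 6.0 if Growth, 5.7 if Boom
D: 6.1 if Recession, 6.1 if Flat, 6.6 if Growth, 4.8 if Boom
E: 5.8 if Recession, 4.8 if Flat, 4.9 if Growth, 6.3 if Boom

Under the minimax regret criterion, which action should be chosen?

Column bests: Recession=6.1, Flat=6.6, Growth=6.6, Boom=6.3.
A regrets: 0.5, 0.0, 1.2, 0.9 → max 1.2
B regrets: 0.7, 0.1, 1.4, 1.8 → max 1.8
C regrets: 1.6, 1.1, 0.6, 0.6 → max 1.6
D regrets: 0.0, 0.5, 0.0, 1.5 → max 1.5
E regrets: 0.3, 1.8, 1.7, 0.0 → max 1.8
Smallest max regret = 1.2 → A.

A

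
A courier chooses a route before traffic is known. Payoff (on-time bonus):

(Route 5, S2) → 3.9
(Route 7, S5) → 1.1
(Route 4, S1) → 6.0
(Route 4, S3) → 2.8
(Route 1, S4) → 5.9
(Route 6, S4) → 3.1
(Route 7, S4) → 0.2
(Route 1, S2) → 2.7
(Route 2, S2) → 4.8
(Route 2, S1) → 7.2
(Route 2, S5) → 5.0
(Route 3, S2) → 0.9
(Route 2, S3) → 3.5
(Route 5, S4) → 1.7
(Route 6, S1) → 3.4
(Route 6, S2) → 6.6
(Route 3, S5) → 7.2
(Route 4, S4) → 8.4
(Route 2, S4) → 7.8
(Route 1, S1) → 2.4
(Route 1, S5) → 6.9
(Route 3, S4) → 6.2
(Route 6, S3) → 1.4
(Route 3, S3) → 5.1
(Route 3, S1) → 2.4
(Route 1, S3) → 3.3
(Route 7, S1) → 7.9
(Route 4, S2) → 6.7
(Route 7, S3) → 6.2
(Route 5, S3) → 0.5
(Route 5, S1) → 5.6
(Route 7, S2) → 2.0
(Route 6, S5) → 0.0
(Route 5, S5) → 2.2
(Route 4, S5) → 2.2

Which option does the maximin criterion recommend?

Route 2

Row minima: Route 1=2.4, Route 2=3.5, Route 3=0.9, Route 4=2.2, Route 5=0.5, Route 6=0.0, Route 7=0.2
Best worst-case = 3.5 → Route 2.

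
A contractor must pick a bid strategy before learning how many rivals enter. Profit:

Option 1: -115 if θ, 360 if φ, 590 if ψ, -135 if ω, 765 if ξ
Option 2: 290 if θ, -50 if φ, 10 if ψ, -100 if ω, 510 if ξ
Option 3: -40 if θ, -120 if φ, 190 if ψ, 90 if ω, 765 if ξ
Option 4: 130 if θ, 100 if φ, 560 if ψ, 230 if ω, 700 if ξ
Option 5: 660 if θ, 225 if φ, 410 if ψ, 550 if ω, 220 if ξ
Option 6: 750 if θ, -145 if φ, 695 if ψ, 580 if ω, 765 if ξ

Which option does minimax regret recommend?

Option 6

Column bests: θ=750, φ=360, ψ=695, ω=580, ξ=765.
Option 1 regrets: 865, 0, 105, 715, 0 → max 865
Option 2 regrets: 460, 410, 685, 680, 255 → max 685
Option 3 regrets: 790, 480, 505, 490, 0 → max 790
Option 4 regrets: 620, 260, 135, 350, 65 → max 620
Option 5 regrets: 90, 135, 285, 30, 545 → max 545
Option 6 regrets: 0, 505, 0, 0, 0 → max 505
Smallest max regret = 505 → Option 6.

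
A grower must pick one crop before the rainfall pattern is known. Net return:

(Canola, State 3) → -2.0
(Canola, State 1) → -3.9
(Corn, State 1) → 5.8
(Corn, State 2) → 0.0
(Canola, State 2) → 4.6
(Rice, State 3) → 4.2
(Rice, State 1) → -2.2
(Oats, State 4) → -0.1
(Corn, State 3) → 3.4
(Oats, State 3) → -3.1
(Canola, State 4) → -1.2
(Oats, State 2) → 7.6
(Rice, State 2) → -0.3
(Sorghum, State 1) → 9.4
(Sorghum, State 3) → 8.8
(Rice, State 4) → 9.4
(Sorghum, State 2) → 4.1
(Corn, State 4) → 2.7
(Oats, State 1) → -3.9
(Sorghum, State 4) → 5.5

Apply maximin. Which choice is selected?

Sorghum

Row minima: Sorghum=4.1, Canola=-3.9, Corn=0.0, Rice=-2.2, Oats=-3.9
Best worst-case = 4.1 → Sorghum.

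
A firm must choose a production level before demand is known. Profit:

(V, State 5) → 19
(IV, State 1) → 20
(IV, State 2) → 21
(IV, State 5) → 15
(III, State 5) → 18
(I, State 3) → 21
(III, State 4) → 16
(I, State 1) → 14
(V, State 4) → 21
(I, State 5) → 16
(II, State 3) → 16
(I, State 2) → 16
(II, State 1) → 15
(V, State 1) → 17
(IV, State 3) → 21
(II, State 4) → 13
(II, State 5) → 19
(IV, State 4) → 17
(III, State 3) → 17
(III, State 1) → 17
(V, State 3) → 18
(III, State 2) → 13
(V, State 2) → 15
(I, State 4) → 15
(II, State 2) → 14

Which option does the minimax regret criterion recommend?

Column bests: State 1=20, State 2=21, State 3=21, State 4=21, State 5=19.
I regrets: 6, 5, 0, 6, 3 → max 6
II regrets: 5, 7, 5, 8, 0 → max 8
III regrets: 3, 8, 4, 5, 1 → max 8
IV regrets: 0, 0, 0, 4, 4 → max 4
V regrets: 3, 6, 3, 0, 0 → max 6
Smallest max regret = 4 → IV.

IV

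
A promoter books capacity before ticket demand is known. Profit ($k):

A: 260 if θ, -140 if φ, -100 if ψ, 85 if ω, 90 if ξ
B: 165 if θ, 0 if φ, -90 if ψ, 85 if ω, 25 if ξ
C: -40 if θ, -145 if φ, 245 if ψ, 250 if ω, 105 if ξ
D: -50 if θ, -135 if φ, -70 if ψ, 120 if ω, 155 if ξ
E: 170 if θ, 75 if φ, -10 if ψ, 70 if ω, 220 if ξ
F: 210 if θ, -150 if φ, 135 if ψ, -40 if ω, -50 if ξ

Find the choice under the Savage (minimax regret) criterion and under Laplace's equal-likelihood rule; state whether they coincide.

minimax regret → E; laplace → E (agree)

Column bests: θ=260, φ=75, ψ=245, ω=250, ξ=220.
A regrets: 0, 215, 345, 165, 130 → max 345
B regrets: 95, 75, 335, 165, 195 → max 335
C regrets: 300, 220, 0, 0, 115 → max 300
D regrets: 310, 210, 315, 130, 65 → max 315
E regrets: 90, 0, 255, 180, 0 → max 255
F regrets: 50, 225, 110, 290, 270 → max 290
Smallest max regret = 255 → E.
Row averages: A=39, B=37, C=83, D=4, E=105, F=21
Highest average = 105 → E.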